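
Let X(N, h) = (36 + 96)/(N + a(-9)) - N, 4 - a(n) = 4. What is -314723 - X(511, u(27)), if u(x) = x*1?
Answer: -160562464/511 ≈ -3.1421e+5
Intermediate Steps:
a(n) = 0 (a(n) = 4 - 1*4 = 4 - 4 = 0)
u(x) = x
X(N, h) = -N + 132/N (X(N, h) = (36 + 96)/(N + 0) - N = 132/N - N = -N + 132/N)
-314723 - X(511, u(27)) = -314723 - (-1*511 + 132/511) = -314723 - (-511 + 132*(1/511)) = -314723 - (-511 + 132/511) = -314723 - 1*(-260989/511) = -314723 + 260989/511 = -160562464/511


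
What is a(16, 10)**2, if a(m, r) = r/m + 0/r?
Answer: 25/64 ≈ 0.39063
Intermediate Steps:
a(m, r) = r/m (a(m, r) = r/m + 0 = r/m)
a(16, 10)**2 = (10/16)**2 = (10*(1/16))**2 = (5/8)**2 = 25/64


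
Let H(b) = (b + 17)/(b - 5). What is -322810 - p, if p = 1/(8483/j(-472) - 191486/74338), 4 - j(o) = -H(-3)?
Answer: -406855785721531/1260356821 ≈ -3.2281e+5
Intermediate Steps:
H(b) = (17 + b)/(-5 + b)
j(o) = 9/4 (j(o) = 4 - (-1)*(17 - 3)/(-5 - 3) = 4 - (-1)*14/(-8) = 4 - (-1)*(-⅛*14) = 4 - (-1)*(-7)/4 = 4 - 1*7/4 = 4 - 7/4 = 9/4)
p = 334521/1260356821 (p = 1/(8483/(9/4) - 191486/74338) = 1/(8483*(4/9) - 191486*1/74338) = 1/(33932/9 - 95743/37169) = 1/(1260356821/334521) = 334521/1260356821 ≈ 0.00026542)
-322810 - p = -322810 - 1*334521/1260356821 = -322810 - 334521/1260356821 = -406855785721531/1260356821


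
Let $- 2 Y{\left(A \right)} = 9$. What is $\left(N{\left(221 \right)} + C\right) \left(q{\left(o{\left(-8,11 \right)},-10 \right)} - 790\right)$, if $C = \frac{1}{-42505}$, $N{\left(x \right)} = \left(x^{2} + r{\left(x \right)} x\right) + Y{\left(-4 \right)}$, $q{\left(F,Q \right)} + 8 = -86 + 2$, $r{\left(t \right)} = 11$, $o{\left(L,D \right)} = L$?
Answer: $- \frac{1921988326293}{42505} \approx -4.5218 \cdot 10^{7}$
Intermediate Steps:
$Y{\left(A \right)} = - \frac{9}{2}$ ($Y{\left(A \right)} = \left(- \frac{1}{2}\right) 9 = - \frac{9}{2}$)
$q{\left(F,Q \right)} = -92$ ($q{\left(F,Q \right)} = -8 + \left(-86 + 2\right) = -8 - 84 = -92$)
$N{\left(x \right)} = - \frac{9}{2} + x^{2} + 11 x$ ($N{\left(x \right)} = \left(x^{2} + 11 x\right) - \frac{9}{2} = - \frac{9}{2} + x^{2} + 11 x$)
$C = - \frac{1}{42505} \approx -2.3527 \cdot 10^{-5}$
$\left(N{\left(221 \right)} + C\right) \left(q{\left(o{\left(-8,11 \right)},-10 \right)} - 790\right) = \left(\left(- \frac{9}{2} + 221^{2} + 11 \cdot 221\right) - \frac{1}{42505}\right) \left(-92 - 790\right) = \left(\left(- \frac{9}{2} + 48841 + 2431\right) - \frac{1}{42505}\right) \left(-882\right) = \left(\frac{102535}{2} - \frac{1}{42505}\right) \left(-882\right) = \frac{4358250173}{85010} \left(-882\right) = - \frac{1921988326293}{42505}$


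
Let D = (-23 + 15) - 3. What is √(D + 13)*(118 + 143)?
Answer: 261*√2 ≈ 369.11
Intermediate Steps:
D = -11 (D = -8 - 3 = -11)
√(D + 13)*(118 + 143) = √(-11 + 13)*(118 + 143) = √2*261 = 261*√2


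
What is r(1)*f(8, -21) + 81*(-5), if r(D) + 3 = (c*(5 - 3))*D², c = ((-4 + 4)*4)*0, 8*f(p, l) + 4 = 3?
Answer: -3237/8 ≈ -404.63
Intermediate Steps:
f(p, l) = -⅛ (f(p, l) = -½ + (⅛)*3 = -½ + 3/8 = -⅛)
c = 0 (c = (0*4)*0 = 0*0 = 0)
r(D) = -3 (r(D) = -3 + (0*(5 - 3))*D² = -3 + (0*2)*D² = -3 + 0*D² = -3 + 0 = -3)
r(1)*f(8, -21) + 81*(-5) = -3*(-⅛) + 81*(-5) = 3/8 - 405 = -3237/8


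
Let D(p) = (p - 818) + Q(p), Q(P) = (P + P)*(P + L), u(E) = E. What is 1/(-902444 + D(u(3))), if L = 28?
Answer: -1/903073 ≈ -1.1073e-6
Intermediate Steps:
Q(P) = 2*P*(28 + P) (Q(P) = (P + P)*(P + 28) = (2*P)*(28 + P) = 2*P*(28 + P))
D(p) = -818 + p + 2*p*(28 + p) (D(p) = (p - 818) + 2*p*(28 + p) = (-818 + p) + 2*p*(28 + p) = -818 + p + 2*p*(28 + p))
1/(-902444 + D(u(3))) = 1/(-902444 + (-818 + 3 + 2*3*(28 + 3))) = 1/(-902444 + (-818 + 3 + 2*3*31)) = 1/(-902444 + (-818 + 3 + 186)) = 1/(-902444 - 629) = 1/(-903073) = -1/903073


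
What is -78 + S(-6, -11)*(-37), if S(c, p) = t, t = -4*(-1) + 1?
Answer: -263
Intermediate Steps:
t = 5 (t = 4 + 1 = 5)
S(c, p) = 5
-78 + S(-6, -11)*(-37) = -78 + 5*(-37) = -78 - 185 = -263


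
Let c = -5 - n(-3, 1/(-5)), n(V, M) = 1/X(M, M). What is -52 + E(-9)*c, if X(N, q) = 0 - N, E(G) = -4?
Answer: -12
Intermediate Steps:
X(N, q) = -N
n(V, M) = -1/M (n(V, M) = 1/(-M) = -1/M)
c = -10 (c = -5 - (-1)/(1/(-5)) = -5 - (-1)/(-1/5) = -5 - (-1)*(-5) = -5 - 1*5 = -5 - 5 = -10)
-52 + E(-9)*c = -52 - 4*(-10) = -52 + 40 = -12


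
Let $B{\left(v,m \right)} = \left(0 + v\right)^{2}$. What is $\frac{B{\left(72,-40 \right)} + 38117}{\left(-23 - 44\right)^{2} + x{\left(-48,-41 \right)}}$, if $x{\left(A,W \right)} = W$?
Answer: $\frac{43301}{4448} \approx 9.7349$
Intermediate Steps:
$B{\left(v,m \right)} = v^{2}$
$\frac{B{\left(72,-40 \right)} + 38117}{\left(-23 - 44\right)^{2} + x{\left(-48,-41 \right)}} = \frac{72^{2} + 38117}{\left(-23 - 44\right)^{2} - 41} = \frac{5184 + 38117}{\left(-67\right)^{2} - 41} = \frac{43301}{4489 - 41} = \frac{43301}{4448}$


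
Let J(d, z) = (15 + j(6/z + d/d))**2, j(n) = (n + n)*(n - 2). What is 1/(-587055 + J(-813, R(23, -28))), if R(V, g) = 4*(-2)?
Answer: -64/37558751 ≈ -1.7040e-6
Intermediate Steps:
R(V, g) = -8
j(n) = 2*n*(-2 + n) (j(n) = (2*n)*(-2 + n) = 2*n*(-2 + n))
J(d, z) = (15 + 2*(1 + 6/z)*(-1 + 6/z))**2 (J(d, z) = (15 + 2*(6/z + d/d)*(-2 + (6/z + d/d)))**2 = (15 + 2*(6/z + 1)*(-2 + (6/z + 1)))**2 = (15 + 2*(1 + 6/z)*(-2 + (1 + 6/z)))**2 = (15 + 2*(1 + 6/z)*(-1 + 6/z))**2)
1/(-587055 + J(-813, R(23, -28))) = 1/(-587055 + (169 + 1872/(-8)**2 + 5184/(-8)**4)) = 1/(-587055 + (169 + 1872*(1/64) + 5184*(1/4096))) = 1/(-587055 + (169 + 117/4 + 81/64)) = 1/(-587055 + 12769/64) = 1/(-37558751/64) = -64/37558751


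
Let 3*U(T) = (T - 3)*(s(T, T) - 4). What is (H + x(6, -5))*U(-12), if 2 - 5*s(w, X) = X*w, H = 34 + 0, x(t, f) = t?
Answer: 6480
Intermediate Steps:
H = 34
s(w, X) = ⅖ - X*w/5
U(T) = (-3 + T)*(-18/5 - T²/5)/3 (U(T) = ((T - 3)*((⅖ - T*T/5) - 4))/3 = ((-3 + T)*((⅖ - T²/5) - 4))/3 = ((-3 + T)*(-18/5 - T²/5))/3 = (-3 + T)*(-18/5 - T²/5)/3)
(H + x(6, -5))*U(-12) = (34 + 6)*(18/5 - 6/5*(-12) - 1/15*(-12)³ + (⅕)*(-12)²) = 40*(18/5 + 72/5 - 1/15*(-1728) + (⅕)*144) = 40*(18/5 + 72/5 + 576/5 + 144/5) = 40*162 = 6480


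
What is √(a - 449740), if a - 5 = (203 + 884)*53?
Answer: 2*I*√98031 ≈ 626.2*I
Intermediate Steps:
a = 57616 (a = 5 + (203 + 884)*53 = 5 + 1087*53 = 5 + 57611 = 57616)
√(a - 449740) = √(57616 - 449740) = √(-392124) = 2*I*√98031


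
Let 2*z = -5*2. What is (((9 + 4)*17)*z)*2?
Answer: -2210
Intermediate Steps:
z = -5 (z = (-5*2)/2 = (½)*(-10) = -5)
(((9 + 4)*17)*z)*2 = (((9 + 4)*17)*(-5))*2 = ((13*17)*(-5))*2 = (221*(-5))*2 = -1105*2 = -2210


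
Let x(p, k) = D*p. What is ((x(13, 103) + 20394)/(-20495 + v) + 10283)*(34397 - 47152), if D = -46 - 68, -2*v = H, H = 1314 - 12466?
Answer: -652176606525/4973 ≈ -1.3114e+8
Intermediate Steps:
H = -11152
v = 5576 (v = -½*(-11152) = 5576)
D = -114
x(p, k) = -114*p
((x(13, 103) + 20394)/(-20495 + v) + 10283)*(34397 - 47152) = ((-114*13 + 20394)/(-20495 + 5576) + 10283)*(34397 - 47152) = ((-1482 + 20394)/(-14919) + 10283)*(-12755) = (18912*(-1/14919) + 10283)*(-12755) = (-6304/4973 + 10283)*(-12755) = (51131055/4973)*(-12755) = -652176606525/4973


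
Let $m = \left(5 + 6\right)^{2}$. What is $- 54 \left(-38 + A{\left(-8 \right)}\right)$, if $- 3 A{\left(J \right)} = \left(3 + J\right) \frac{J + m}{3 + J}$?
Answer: $4086$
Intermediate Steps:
$m = 121$ ($m = 11^{2} = 121$)
$A{\left(J \right)} = - \frac{121}{3} - \frac{J}{3}$ ($A{\left(J \right)} = - \frac{\left(3 + J\right) \frac{J + 121}{3 + J}}{3} = - \frac{\left(3 + J\right) \frac{121 + J}{3 + J}}{3} = - \frac{121 + J}{3} = - \frac{121}{3} - \frac{J}{3}$)
$- 54 \left(-38 + A{\left(-8 \right)}\right) = - 54 \left(-38 - \frac{113}{3}\right) = \left(-54\right) \left(- \frac{227}{3}\right) = 4086$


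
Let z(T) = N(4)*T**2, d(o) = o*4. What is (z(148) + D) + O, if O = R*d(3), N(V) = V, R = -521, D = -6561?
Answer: 74803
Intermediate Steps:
d(o) = 4*o
z(T) = 4*T**2
O = -6252 (O = -2084*3 = -521*12 = -6252)
(z(148) + D) + O = (4*148**2 - 6561) - 6252 = (4*21904 - 6561) - 6252 = (87616 - 6561) - 6252 = 81055 - 6252 = 74803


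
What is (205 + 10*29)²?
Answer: 245025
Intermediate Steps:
(205 + 10*29)² = (205 + 290)² = 495² = 245025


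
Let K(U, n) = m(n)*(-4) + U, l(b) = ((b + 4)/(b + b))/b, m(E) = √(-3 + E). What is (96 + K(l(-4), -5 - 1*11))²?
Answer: 8912 - 768*I*√19 ≈ 8912.0 - 3347.6*I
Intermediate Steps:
l(b) = (4 + b)/(2*b²) (l(b) = ((4 + b)/((2*b)))/b = ((4 + b)*(1/(2*b)))/b = ((4 + b)/(2*b))/b = (4 + b)/(2*b²))
K(U, n) = U - 4*√(-3 + n) (K(U, n) = √(-3 + n)*(-4) + U = -4*√(-3 + n) + U = U - 4*√(-3 + n))
(96 + K(l(-4), -5 - 1*11))² = (96 + ((½)*(4 - 4)/(-4)² - 4*√(-3 + (-5 - 1*11))))² = (96 + ((½)*(1/16)*0 - 4*√(-3 + (-5 - 11))))² = (96 + (0 - 4*√(-3 - 16)))² = (96 + (0 - 4*I*√19))² = (96 - 4*I*√19)²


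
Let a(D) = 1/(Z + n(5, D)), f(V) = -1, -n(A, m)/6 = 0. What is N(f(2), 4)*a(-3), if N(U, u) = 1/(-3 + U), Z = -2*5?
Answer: 1/40 ≈ 0.025000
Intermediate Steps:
n(A, m) = 0 (n(A, m) = -6*0 = 0)
Z = -10
a(D) = -⅒ (a(D) = 1/(-10 + 0) = 1/(-10) = -⅒)
N(f(2), 4)*a(-3) = -⅒/(-3 - 1) = -⅒/(-4) = -¼*(-⅒) = 1/40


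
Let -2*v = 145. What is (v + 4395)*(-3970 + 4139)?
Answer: 1461005/2 ≈ 7.3050e+5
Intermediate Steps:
v = -145/2 (v = -½*145 = -145/2 ≈ -72.500)
(v + 4395)*(-3970 + 4139) = (-145/2 + 4395)*(-3970 + 4139) = (8645/2)*169 = 1461005/2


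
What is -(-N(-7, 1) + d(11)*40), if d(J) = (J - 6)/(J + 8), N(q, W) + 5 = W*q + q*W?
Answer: -561/19 ≈ -29.526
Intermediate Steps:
N(q, W) = -5 + 2*W*q (N(q, W) = -5 + (W*q + q*W) = -5 + (W*q + W*q) = -5 + 2*W*q)
d(J) = (-6 + J)/(8 + J)
-(-N(-7, 1) + d(11)*40) = -(-(-5 + 2*1*(-7)) + ((-6 + 11)/(8 + 11))*40) = -(-(-5 - 14) + (5/19)*40) = -(-1*(-19) + ((1/19)*5)*40) = -(19 + (5/19)*40) = -(19 + 200/19) = -1*561/19 = -561/19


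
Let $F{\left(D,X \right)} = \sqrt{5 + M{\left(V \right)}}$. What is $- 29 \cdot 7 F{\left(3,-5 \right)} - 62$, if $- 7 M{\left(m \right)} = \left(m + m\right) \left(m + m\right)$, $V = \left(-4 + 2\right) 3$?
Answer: $-62 - 29 i \sqrt{763} \approx -62.0 - 801.05 i$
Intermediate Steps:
$V = -6$ ($V = \left(-2\right) 3 = -6$)
$M{\left(m \right)} = - \frac{4 m^{2}}{7}$ ($M{\left(m \right)} = - \frac{\left(m + m\right) \left(m + m\right)}{7} = - \frac{2 m 2 m}{7} = - \frac{4 m^{2}}{7}$)
$F{\left(D,X \right)} = \frac{i \sqrt{763}}{7}$ ($F{\left(D,X \right)} = \sqrt{5 - \frac{4 \left(-6\right)^{2}}{7}} = \sqrt{5 - \frac{144}{7}} = \sqrt{- \frac{109}{7}} = \frac{i \sqrt{763}}{7}$)
$- 29 \cdot 7 F{\left(3,-5 \right)} - 62 = - 29 \cdot 7 \frac{i \sqrt{763}}{7} - 62 = - 29 i \sqrt{763} - 62 = -62 - 29 i \sqrt{763}$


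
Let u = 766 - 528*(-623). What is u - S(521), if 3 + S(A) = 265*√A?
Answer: 329713 - 265*√521 ≈ 3.2366e+5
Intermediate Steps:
S(A) = -3 + 265*√A
u = 329710 (u = 766 + 328944 = 329710)
u - S(521) = 329710 - (-3 + 265*√521) = 329710 + (3 - 265*√521) = 329713 - 265*√521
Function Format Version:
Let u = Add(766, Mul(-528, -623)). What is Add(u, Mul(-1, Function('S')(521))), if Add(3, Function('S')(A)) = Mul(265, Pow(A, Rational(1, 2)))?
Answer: Add(329713, Mul(-265, Pow(521, Rational(1, 2)))) ≈ 3.2366e+5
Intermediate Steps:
Function('S')(A) = Add(-3, Mul(265, Pow(A, Rational(1, 2))))
u = 329710 (u = Add(766, 328944) = 329710)
Add(u, Mul(-1, Function('S')(521))) = Add(329710, Mul(-1, Add(-3, Mul(265, Pow(521, Rational(1, 2)))))) = Add(329710, Add(3, Mul(-265, Pow(521, Rational(1, 2))))) = Add(329713, Mul(-265, Pow(521, Rational(1, 2))))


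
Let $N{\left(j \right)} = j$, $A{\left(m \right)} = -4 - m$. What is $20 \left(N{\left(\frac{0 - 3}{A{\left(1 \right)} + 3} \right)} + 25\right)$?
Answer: $530$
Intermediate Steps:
$20 \left(N{\left(\frac{0 - 3}{A{\left(1 \right)} + 3} \right)} + 25\right) = 20 \left(\frac{0 - 3}{\left(-4 - 1\right) + 3} + 25\right) = 20 \left(- \frac{3}{\left(-4 - 1\right) + 3} + 25\right) = 20 \left(- \frac{3}{-5 + 3} + 25\right) = 20 \left(- \frac{3}{-2} + 25\right) = 20 \left(\left(-3\right) \left(- \frac{1}{2}\right) + 25\right) = 20 \left(\frac{3}{2} + 25\right) = 20 \cdot \frac{53}{2} = 530$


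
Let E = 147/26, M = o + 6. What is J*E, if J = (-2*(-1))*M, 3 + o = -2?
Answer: 147/13 ≈ 11.308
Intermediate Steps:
o = -5 (o = -3 - 2 = -5)
M = 1 (M = -5 + 6 = 1)
J = 2 (J = -2*(-1)*1 = 2*1 = 2)
E = 147/26 (E = 147*(1/26) = 147/26 ≈ 5.6538)
J*E = 2*(147/26) = 147/13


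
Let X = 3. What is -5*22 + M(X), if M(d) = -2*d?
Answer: -116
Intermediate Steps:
-5*22 + M(X) = -5*22 - 2*3 = -110 - 6 = -116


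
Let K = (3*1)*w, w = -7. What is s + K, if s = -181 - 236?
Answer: -438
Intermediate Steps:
K = -21 (K = (3*1)*(-7) = 3*(-7) = -21)
s = -417
s + K = -417 - 21 = -438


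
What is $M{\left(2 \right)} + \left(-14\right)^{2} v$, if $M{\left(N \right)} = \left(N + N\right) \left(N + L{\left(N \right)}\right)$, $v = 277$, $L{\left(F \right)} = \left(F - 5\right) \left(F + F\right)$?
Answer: $54252$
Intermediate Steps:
$L{\left(F \right)} = 2 F \left(-5 + F\right)$ ($L{\left(F \right)} = \left(-5 + F\right) 2 F = 2 F \left(-5 + F\right)$)
$M{\left(N \right)} = 2 N \left(N + 2 N \left(-5 + N\right)\right)$ ($M{\left(N \right)} = \left(N + N\right) \left(N + 2 N \left(-5 + N\right)\right) = 2 N \left(N + 2 N \left(-5 + N\right)\right)$)
$M{\left(2 \right)} + \left(-14\right)^{2} v = 2^{2} \left(-18 + 4 \cdot 2\right) + \left(-14\right)^{2} \cdot 277 = 4 \left(-18 + 8\right) + 196 \cdot 277 = 4 \left(-10\right) + 54292 = -40 + 54292 = 54252$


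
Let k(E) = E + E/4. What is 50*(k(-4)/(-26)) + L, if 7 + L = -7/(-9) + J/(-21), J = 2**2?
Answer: 2623/819 ≈ 3.2027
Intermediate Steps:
J = 4
L = -404/63 (L = -7 + (-7/(-9) + 4/(-21)) = -7 + (-7*(-1/9) + 4*(-1/21)) = -7 + (7/9 - 4/21) = -7 + 37/63 = -404/63 ≈ -6.4127)
k(E) = 5*E/4 (k(E) = E + E*(1/4) = E + E/4 = 5*E/4)
50*(k(-4)/(-26)) + L = 50*(((5/4)*(-4))/(-26)) - 404/63 = 50*(-5*(-1/26)) - 404/63 = 50*(5/26) - 404/63 = 125/13 - 404/63 = 2623/819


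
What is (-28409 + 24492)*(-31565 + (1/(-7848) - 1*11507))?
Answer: 1324059816269/7848 ≈ 1.6871e+8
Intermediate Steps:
(-28409 + 24492)*(-31565 + (1/(-7848) - 1*11507)) = -3917*(-31565 + (-1/7848 - 11507)) = -3917*(-31565 - 90306937/7848) = -3917*(-338029057/7848) = 1324059816269/7848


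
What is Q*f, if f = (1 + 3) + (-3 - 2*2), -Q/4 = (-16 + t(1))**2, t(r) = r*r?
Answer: 2700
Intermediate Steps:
t(r) = r**2
Q = -900 (Q = -4*(-16 + 1**2)**2 = -4*(-16 + 1)**2 = -4*(-15)**2 = -4*225 = -900)
f = -3 (f = 4 + (-3 - 4) = 4 - 7 = -3)
Q*f = -900*(-3) = 2700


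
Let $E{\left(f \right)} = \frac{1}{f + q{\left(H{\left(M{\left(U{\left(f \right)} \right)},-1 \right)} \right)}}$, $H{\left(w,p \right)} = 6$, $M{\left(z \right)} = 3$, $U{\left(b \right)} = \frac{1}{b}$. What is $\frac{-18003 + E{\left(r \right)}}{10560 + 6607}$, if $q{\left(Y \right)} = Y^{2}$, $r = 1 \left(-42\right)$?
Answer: $- \frac{108019}{103002} \approx -1.0487$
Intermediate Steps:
$r = -42$
$E{\left(f \right)} = \frac{1}{36 + f}$ ($E{\left(f \right)} = \frac{1}{f + 6^{2}} = \frac{1}{f + 36} = \frac{1}{36 + f}$)
$\frac{-18003 + E{\left(r \right)}}{10560 + 6607} = \frac{-18003 + \frac{1}{36 - 42}}{10560 + 6607} = \frac{-18003 + \frac{1}{-6}}{17167} = \left(-18003 - \frac{1}{6}\right) \frac{1}{17167} = \left(- \frac{108019}{6}\right) \frac{1}{17167} = - \frac{108019}{103002}$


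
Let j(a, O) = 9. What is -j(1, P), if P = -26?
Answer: -9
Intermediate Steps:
-j(1, P) = -1*9 = -9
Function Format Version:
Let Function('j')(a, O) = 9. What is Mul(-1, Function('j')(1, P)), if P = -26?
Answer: -9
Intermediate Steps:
Mul(-1, Function('j')(1, P)) = Mul(-1, 9) = -9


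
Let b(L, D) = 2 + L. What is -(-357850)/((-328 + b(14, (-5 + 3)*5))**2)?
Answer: 178925/48672 ≈ 3.6761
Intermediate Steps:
-(-357850)/((-328 + b(14, (-5 + 3)*5))**2) = -(-357850)/((-328 + (2 + 14))**2) = -(-357850)/((-328 + 16)**2) = -(-357850)/((-312)**2) = -(-357850)/97344 = -1*(-178925/48672) = 178925/48672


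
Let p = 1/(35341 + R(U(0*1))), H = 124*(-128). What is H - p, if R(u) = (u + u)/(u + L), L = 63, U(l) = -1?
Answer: -17388887071/1095570 ≈ -15872.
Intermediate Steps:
R(u) = 2*u/(63 + u) (R(u) = (u + u)/(u + 63) = (2*u)/(63 + u) = 2*u/(63 + u))
H = -15872
p = 31/1095570 (p = 1/(35341 + 2*(-1)/(63 - 1)) = 1/(35341 + 2*(-1)/62) = 1/(35341 + 2*(-1)*(1/62)) = 1/(35341 - 1/31) = 1/(1095570/31) = 31/1095570 ≈ 2.8296e-5)
H - p = -15872 - 1*31/1095570 = -15872 - 31/1095570 = -17388887071/1095570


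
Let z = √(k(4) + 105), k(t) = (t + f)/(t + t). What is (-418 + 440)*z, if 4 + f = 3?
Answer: 11*√1686/2 ≈ 225.84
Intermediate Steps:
f = -1 (f = -4 + 3 = -1)
k(t) = (-1 + t)/(2*t) (k(t) = (t - 1)/(t + t) = (-1 + t)/((2*t)) = (-1 + t)*(1/(2*t)) = (-1 + t)/(2*t))
z = √1686/4 (z = √((½)*(-1 + 4)/4 + 105) = √((½)*(¼)*3 + 105) = √(3/8 + 105) = √(843/8) = √1686/4 ≈ 10.265)
(-418 + 440)*z = (-418 + 440)*(√1686/4) = 22*(√1686/4) = 11*√1686/2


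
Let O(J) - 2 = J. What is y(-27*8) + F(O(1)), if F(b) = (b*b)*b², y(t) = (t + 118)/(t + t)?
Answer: 17545/216 ≈ 81.227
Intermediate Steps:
O(J) = 2 + J
y(t) = (118 + t)/(2*t) (y(t) = (118 + t)/((2*t)) = (118 + t)*(1/(2*t)) = (118 + t)/(2*t))
F(b) = b⁴ (F(b) = b²*b² = b⁴)
y(-27*8) + F(O(1)) = (118 - 27*8)/(2*((-27*8))) + (2 + 1)⁴ = (½)*(118 - 216)/(-216) + 3⁴ = (½)*(-1/216)*(-98) + 81 = 49/216 + 81 = 17545/216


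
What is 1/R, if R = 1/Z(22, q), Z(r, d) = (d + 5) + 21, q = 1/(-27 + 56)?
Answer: 755/29 ≈ 26.034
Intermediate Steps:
q = 1/29 ≈ 0.034483
Z(r, d) = 26 + d (Z(r, d) = (5 + d) + 21 = 26 + d)
R = 29/755 (R = 1/(26 + 1/29) = 1/(755/29) = 29/755 ≈ 0.038411)
1/R = 1/(29/755) = 755/29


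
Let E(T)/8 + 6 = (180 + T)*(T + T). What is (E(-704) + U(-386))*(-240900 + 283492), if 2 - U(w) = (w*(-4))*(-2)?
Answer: 251521859776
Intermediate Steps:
U(w) = 2 - 8*w (U(w) = 2 - w*(-4)*(-2) = 2 - (-4*w)*(-2) = 2 - 8*w)
E(T) = -48 + 16*T*(180 + T) (E(T) = -48 + 8*((180 + T)*(T + T)) = -48 + 8*((180 + T)*(2*T)) = -48 + 8*(2*T*(180 + T)) = -48 + 16*T*(180 + T))
(E(-704) + U(-386))*(-240900 + 283492) = ((-48 + 16*(-704)² + 2880*(-704)) + (2 - 8*(-386)))*(-240900 + 283492) = ((-48 + 16*495616 - 2027520) + (2 + 3088))*42592 = ((-48 + 7929856 - 2027520) + 3090)*42592 = (5902288 + 3090)*42592 = 5905378*42592 = 251521859776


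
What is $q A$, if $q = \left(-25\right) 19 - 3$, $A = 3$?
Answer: $-1434$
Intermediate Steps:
$q = -478$ ($q = -475 - 3 = -478$)
$q A = \left(-478\right) 3 = -1434$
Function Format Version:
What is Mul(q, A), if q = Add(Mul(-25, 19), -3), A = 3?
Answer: -1434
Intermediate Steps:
q = -478 (q = Add(-475, -3) = -478)
Mul(q, A) = Mul(-478, 3) = -1434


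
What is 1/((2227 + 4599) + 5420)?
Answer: 1/12246 ≈ 8.1659e-5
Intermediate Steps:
1/((2227 + 4599) + 5420) = 1/(6826 + 5420) = 1/12246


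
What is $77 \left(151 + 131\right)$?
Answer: $21714$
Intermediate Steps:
$77 \left(151 + 131\right) = 77 \cdot 282 = 21714$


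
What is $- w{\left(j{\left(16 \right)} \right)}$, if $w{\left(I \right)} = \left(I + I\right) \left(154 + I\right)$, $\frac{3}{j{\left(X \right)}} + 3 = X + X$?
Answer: $- \frac{26814}{841} \approx -31.883$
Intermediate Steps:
$j{\left(X \right)} = \frac{3}{-3 + 2 X}$ ($j{\left(X \right)} = \frac{3}{-3 + \left(X + X\right)} = \frac{3}{-3 + 2 X}$)
$w{\left(I \right)} = 2 I \left(154 + I\right)$
$- w{\left(j{\left(16 \right)} \right)} = - 2 \frac{3}{-3 + 2 \cdot 16} \left(154 + \frac{3}{-3 + 2 \cdot 16}\right) = - 2 \frac{3}{-3 + 32} \left(154 + \frac{3}{-3 + 32}\right) = - 2 \cdot \frac{3}{29} \left(154 + \frac{3}{29}\right) = - 2 \cdot 3 \cdot \frac{1}{29} \left(154 + 3 \cdot \frac{1}{29}\right) = - \frac{2 \cdot 3 \left(154 + \frac{3}{29}\right)}{29} = - \frac{2 \cdot 3 \cdot 4469}{29 \cdot 29} = \left(-1\right) \frac{26814}{841} = - \frac{26814}{841}$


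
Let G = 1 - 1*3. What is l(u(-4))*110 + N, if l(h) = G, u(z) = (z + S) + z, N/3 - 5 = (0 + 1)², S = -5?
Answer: -202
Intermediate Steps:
N = 18 (N = 15 + 3*(0 + 1)² = 15 + 3*1² = 15 + 3*1 = 15 + 3 = 18)
u(z) = -5 + 2*z (u(z) = (z - 5) + z = (-5 + z) + z = -5 + 2*z)
G = -2 (G = 1 - 3 = -2)
l(h) = -2
l(u(-4))*110 + N = -2*110 + 18 = -220 + 18 = -202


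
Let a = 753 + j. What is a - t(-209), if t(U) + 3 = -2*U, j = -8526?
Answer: -8188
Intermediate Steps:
a = -7773 (a = 753 - 8526 = -7773)
t(U) = -3 - 2*U
a - t(-209) = -7773 - (-3 - 2*(-209)) = -7773 - (-3 + 418) = -7773 - 1*415 = -7773 - 415 = -8188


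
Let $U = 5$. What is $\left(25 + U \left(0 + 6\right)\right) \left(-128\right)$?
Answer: $-7040$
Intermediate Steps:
$\left(25 + U \left(0 + 6\right)\right) \left(-128\right) = \left(25 + 5 \left(0 + 6\right)\right) \left(-128\right) = \left(25 + 5 \cdot 6\right) \left(-128\right) = \left(25 + 30\right) \left(-128\right) = 55 \left(-128\right) = -7040$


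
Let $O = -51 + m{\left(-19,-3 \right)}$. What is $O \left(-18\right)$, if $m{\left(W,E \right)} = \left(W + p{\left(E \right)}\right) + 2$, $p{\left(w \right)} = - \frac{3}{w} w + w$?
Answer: $1332$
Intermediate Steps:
$p{\left(w \right)} = -3 + w$
$m{\left(W,E \right)} = -1 + E + W$ ($m{\left(W,E \right)} = \left(W + \left(-3 + E\right)\right) + 2 = \left(-3 + E + W\right) + 2 = -1 + E + W$)
$O = -74$ ($O = -51 - 23 = -74$)
$O \left(-18\right) = \left(-74\right) \left(-18\right) = 1332$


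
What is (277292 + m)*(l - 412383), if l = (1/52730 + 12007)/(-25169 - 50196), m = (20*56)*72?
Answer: -293291129286153757326/1986998225 ≈ -1.4761e+11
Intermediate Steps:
m = 80640 (m = 1120*72 = 80640)
l = -633129111/3973996450 (l = (1/52730 + 12007)/(-75365) = (633129111/52730)*(-1/75365) = -633129111/3973996450 ≈ -0.15932)
(277292 + m)*(l - 412383) = (277292 + 80640)*(-633129111/3973996450 - 412383) = 357932*(-1638809211169461/3973996450) = -293291129286153757326/1986998225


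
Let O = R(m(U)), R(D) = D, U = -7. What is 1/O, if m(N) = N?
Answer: -⅐ ≈ -0.14286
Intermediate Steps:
O = -7
1/O = 1/(-7) = -⅐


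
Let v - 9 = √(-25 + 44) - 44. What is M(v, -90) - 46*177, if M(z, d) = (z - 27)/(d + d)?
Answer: -732749/90 - √19/180 ≈ -8141.7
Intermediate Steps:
v = -35 + √19 (v = 9 + (√(-25 + 44) - 44) = 9 + (√19 - 44) = 9 + (-44 + √19) = -35 + √19 ≈ -30.641)
M(z, d) = (-27 + z)/(2*d) (M(z, d) = (-27 + z)/((2*d)) = (-27 + z)*(1/(2*d)) = (-27 + z)/(2*d))
M(v, -90) - 46*177 = (½)*(-27 + (-35 + √19))/(-90) - 46*177 = (½)*(-1/90)*(-62 + √19) - 1*8142 = (31/90 - √19/180) - 8142 = -732749/90 - √19/180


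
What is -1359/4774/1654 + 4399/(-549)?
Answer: -34736112295/4335011604 ≈ -8.0129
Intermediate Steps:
-1359/4774/1654 + 4399/(-549) = -1359*1/4774*(1/1654) + 4399*(-1/549) = -1359/4774*1/1654 - 4399/549 = -1359/7896196 - 4399/549 = -34736112295/4335011604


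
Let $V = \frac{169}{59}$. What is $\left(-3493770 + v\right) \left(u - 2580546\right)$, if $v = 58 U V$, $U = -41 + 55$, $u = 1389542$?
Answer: $\frac{245341109562808}{59} \approx 4.1583 \cdot 10^{12}$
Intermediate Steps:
$V = \frac{169}{59}$ ($V = 169 \cdot \frac{1}{59} = \frac{169}{59} \approx 2.8644$)
$U = 14$
$v = \frac{137228}{59}$ ($v = 58 \cdot 14 \cdot \frac{169}{59} = 812 \cdot \frac{169}{59} = \frac{137228}{59} \approx 2325.9$)
$\left(-3493770 + v\right) \left(u - 2580546\right) = \left(-3493770 + \frac{137228}{59}\right) \left(1389542 - 2580546\right) = \left(- \frac{205995202}{59}\right) \left(-1191004\right) = \frac{245341109562808}{59}$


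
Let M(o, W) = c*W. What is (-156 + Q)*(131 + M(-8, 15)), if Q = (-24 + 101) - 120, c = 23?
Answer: -94724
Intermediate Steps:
Q = -43 (Q = 77 - 120 = -43)
M(o, W) = 23*W
(-156 + Q)*(131 + M(-8, 15)) = (-156 - 43)*(131 + 23*15) = -199*(131 + 345) = -199*476 = -94724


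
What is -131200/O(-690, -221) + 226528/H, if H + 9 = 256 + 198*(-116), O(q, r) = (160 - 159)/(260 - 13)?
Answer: -736306040928/22721 ≈ -3.2406e+7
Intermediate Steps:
O(q, r) = 1/247
H = -22721 (H = -9 + (256 + 198*(-116)) = -9 + (256 - 22968) = -9 - 22712 = -22721)
-131200/O(-690, -221) + 226528/H = -131200/1/247 + 226528/(-22721) = -131200*247 + 226528*(-1/22721) = -32406400 - 226528/22721 = -736306040928/22721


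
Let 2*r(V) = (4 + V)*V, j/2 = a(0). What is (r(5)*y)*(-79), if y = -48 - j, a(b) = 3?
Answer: 95985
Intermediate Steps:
j = 6 (j = 2*3 = 6)
y = -54 (y = -48 - 1*6 = -48 - 6 = -54)
r(V) = V*(4 + V)/2 (r(V) = ((4 + V)*V)/2 = (V*(4 + V))/2 = V*(4 + V)/2)
(r(5)*y)*(-79) = (((1/2)*5*(4 + 5))*(-54))*(-79) = (((1/2)*5*9)*(-54))*(-79) = ((45/2)*(-54))*(-79) = -1215*(-79) = 95985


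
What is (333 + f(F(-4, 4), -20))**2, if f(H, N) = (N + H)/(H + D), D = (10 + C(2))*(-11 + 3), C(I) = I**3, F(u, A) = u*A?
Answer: 177662241/1600 ≈ 1.1104e+5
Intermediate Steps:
F(u, A) = A*u
D = -144 (D = (10 + 2**3)*(-11 + 3) = (10 + 8)*(-8) = 18*(-8) = -144)
f(H, N) = (H + N)/(-144 + H) (f(H, N) = (N + H)/(H - 144) = (H + N)/(-144 + H))
(333 + f(F(-4, 4), -20))**2 = (333 + (4*(-4) - 20)/(-144 + 4*(-4)))**2 = (333 + (-16 - 20)/(-144 - 16))**2 = (333 - 36/(-160))**2 = (333 - 1/160*(-36))**2 = (333 + 9/40)**2 = (13329/40)**2 = 177662241/1600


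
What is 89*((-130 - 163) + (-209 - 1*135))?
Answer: -56693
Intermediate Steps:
89*((-130 - 163) + (-209 - 1*135)) = 89*(-293 + (-209 - 135)) = 89*(-293 - 344) = 89*(-637) = -56693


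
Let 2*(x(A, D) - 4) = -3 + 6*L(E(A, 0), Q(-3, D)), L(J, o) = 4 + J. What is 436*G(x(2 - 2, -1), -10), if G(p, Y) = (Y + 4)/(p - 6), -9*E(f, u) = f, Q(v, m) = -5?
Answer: -5232/17 ≈ -307.76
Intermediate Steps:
E(f, u) = -f/9
x(A, D) = 29/2 - A/3 (x(A, D) = 4 + (-3 + 6*(4 - A/9))/2 = 4 + (-3 + (24 - 2*A/3))/2 = 4 + (21 - 2*A/3)/2 = 4 + (21/2 - A/3) = 29/2 - A/3)
G(p, Y) = (4 + Y)/(-6 + p)
436*G(x(2 - 2, -1), -10) = 436*((4 - 10)/(-6 + (29/2 - (2 - 2)/3))) = 436*(-6/(-6 + (29/2 - ⅓*0))) = 436*(-6/(-6 + (29/2 + 0))) = 436*(-6/(-6 + 29/2)) = 436*(-6/(17/2)) = 436*((2/17)*(-6)) = 436*(-12/17) = -5232/17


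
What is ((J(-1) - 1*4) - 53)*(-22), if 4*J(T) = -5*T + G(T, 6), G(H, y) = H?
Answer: 1232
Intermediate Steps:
J(T) = -T (J(T) = (-5*T + T)/4 = (-4*T)/4 = -T)
((J(-1) - 1*4) - 53)*(-22) = ((-1*(-1) - 1*4) - 53)*(-22) = ((1 - 4) - 53)*(-22) = (-3 - 53)*(-22) = -56*(-22) = 1232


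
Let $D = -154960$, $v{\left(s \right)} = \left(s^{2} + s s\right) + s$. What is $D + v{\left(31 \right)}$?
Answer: $-153007$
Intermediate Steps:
$v{\left(s \right)} = s + 2 s^{2}$ ($v{\left(s \right)} = \left(s^{2} + s^{2}\right) + s = 2 s^{2} + s = s + 2 s^{2}$)
$D + v{\left(31 \right)} = -154960 + 31 \left(1 + 2 \cdot 31\right) = -154960 + 31 \left(1 + 62\right) = -154960 + 31 \cdot 63 = -154960 + 1953 = -153007$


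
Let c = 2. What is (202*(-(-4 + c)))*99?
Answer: 39996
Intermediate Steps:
(202*(-(-4 + c)))*99 = (202*(-(-4 + 2)))*99 = (202*(-1*(-2)))*99 = (202*2)*99 = 404*99 = 39996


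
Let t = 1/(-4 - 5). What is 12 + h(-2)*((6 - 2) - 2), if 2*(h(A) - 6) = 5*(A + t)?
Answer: 121/9 ≈ 13.444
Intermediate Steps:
t = -1/9 (t = 1/(-9) = -1/9 ≈ -0.11111)
h(A) = 103/18 + 5*A/2 (h(A) = 6 + (5*(A - 1/9))/2 = 6 + (5*(-1/9 + A))/2 = 6 + (-5/9 + 5*A)/2 = 6 + (-5/18 + 5*A/2) = 103/18 + 5*A/2)
12 + h(-2)*((6 - 2) - 2) = 12 + (103/18 + (5/2)*(-2))*((6 - 2) - 2) = 12 + (103/18 - 5)*(4 - 2) = 12 + (13/18)*2 = 12 + 13/9 = 121/9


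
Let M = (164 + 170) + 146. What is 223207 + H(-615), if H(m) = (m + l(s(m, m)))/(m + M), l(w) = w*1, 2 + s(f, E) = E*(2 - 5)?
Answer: 30131717/135 ≈ 2.2320e+5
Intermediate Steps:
s(f, E) = -2 - 3*E (s(f, E) = -2 + E*(2 - 5) = -2 + E*(-3) = -2 - 3*E)
M = 480 (M = 334 + 146 = 480)
l(w) = w
H(m) = (-2 - 2*m)/(480 + m) (H(m) = (m + (-2 - 3*m))/(m + 480) = (-2 - 2*m)/(480 + m))
223207 + H(-615) = 223207 + 2*(-1 - 1*(-615))/(480 - 615) = 223207 + 2*(-1 + 615)/(-135) = 223207 + 2*(-1/135)*614 = 223207 - 1228/135 = 30131717/135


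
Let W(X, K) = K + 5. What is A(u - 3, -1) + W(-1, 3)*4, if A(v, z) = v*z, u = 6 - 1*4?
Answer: 33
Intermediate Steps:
W(X, K) = 5 + K
u = 2 (u = 6 - 4 = 2)
A(u - 3, -1) + W(-1, 3)*4 = (2 - 3)*(-1) + (5 + 3)*4 = -1*(-1) + 8*4 = 1 + 32 = 33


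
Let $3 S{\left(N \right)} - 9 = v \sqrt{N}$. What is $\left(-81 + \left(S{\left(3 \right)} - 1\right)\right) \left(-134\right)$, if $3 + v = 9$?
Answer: $10586 - 268 \sqrt{3} \approx 10122.0$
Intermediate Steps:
$v = 6$ ($v = -3 + 9 = 6$)
$S{\left(N \right)} = 3 + 2 \sqrt{N}$ ($S{\left(N \right)} = 3 + \frac{6 \sqrt{N}}{3} = 3 + 2 \sqrt{N}$)
$\left(-81 + \left(S{\left(3 \right)} - 1\right)\right) \left(-134\right) = \left(-81 - \left(-2 - 2 \sqrt{3}\right)\right) \left(-134\right) = \left(-81 + \left(2 + 2 \sqrt{3}\right)\right) \left(-134\right) = \left(-79 + 2 \sqrt{3}\right) \left(-134\right) = 10586 - 268 \sqrt{3}$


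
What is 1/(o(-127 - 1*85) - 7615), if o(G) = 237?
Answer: -1/7378 ≈ -0.00013554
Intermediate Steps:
1/(o(-127 - 1*85) - 7615) = 1/(237 - 7615) = 1/(-7378) = -1/7378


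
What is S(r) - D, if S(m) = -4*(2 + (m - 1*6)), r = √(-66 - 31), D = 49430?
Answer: -49414 - 4*I*√97 ≈ -49414.0 - 39.395*I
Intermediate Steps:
r = I*√97 (r = √(-97) = I*√97 ≈ 9.8489*I)
S(m) = 16 - 4*m (S(m) = -4*(2 + (m - 6)) = -4*(2 + (-6 + m)) = -4*(-4 + m) = 16 - 4*m)
S(r) - D = (16 - 4*I*√97) - 1*49430 = (16 - 4*I*√97) - 49430 = -49414 - 4*I*√97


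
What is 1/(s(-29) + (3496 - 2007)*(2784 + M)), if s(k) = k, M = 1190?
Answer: 1/5917257 ≈ 1.6900e-7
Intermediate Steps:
1/(s(-29) + (3496 - 2007)*(2784 + M)) = 1/(-29 + (3496 - 2007)*(2784 + 1190)) = 1/(-29 + 1489*3974) = 1/(-29 + 5917286) = 1/5917257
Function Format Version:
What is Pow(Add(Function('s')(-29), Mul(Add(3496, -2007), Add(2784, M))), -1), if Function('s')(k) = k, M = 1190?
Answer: Rational(1, 5917257) ≈ 1.6900e-7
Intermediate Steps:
Pow(Add(Function('s')(-29), Mul(Add(3496, -2007), Add(2784, M))), -1) = Pow(Add(-29, Mul(Add(3496, -2007), Add(2784, 1190))), -1) = Pow(Add(-29, Mul(1489, 3974)), -1) = Pow(Add(-29, 5917286), -1) = Pow(5917257, -1) = Rational(1, 5917257)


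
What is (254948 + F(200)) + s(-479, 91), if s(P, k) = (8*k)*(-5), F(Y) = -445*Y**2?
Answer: -17548692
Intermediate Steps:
s(P, k) = -40*k
(254948 + F(200)) + s(-479, 91) = (254948 - 445*200**2) - 40*91 = (254948 - 445*40000) - 3640 = (254948 - 17800000) - 3640 = -17545052 - 3640 = -17548692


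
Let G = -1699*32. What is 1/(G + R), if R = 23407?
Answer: -1/30961 ≈ -3.2299e-5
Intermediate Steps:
G = -54368
1/(G + R) = 1/(-54368 + 23407) = 1/(-30961) = -1/30961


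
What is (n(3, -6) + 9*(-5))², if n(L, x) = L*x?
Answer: 3969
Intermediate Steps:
(n(3, -6) + 9*(-5))² = (3*(-6) + 9*(-5))² = (-18 - 45)² = (-63)² = 3969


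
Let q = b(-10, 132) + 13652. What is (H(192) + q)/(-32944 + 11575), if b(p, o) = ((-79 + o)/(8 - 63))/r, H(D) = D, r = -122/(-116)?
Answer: -15481182/23897665 ≈ -0.64781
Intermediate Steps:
r = 61/58 (r = -122*(-1/116) = 61/58 ≈ 1.0517)
b(p, o) = 4582/3355 - 58*o/3355 (b(p, o) = ((-79 + o)/(8 - 63))/(61/58) = ((-79 + o)/(-55))*(58/61) = ((-79 + o)*(-1/55))*(58/61) = (79/55 - o/55)*(58/61) = 4582/3355 - 58*o/3355)
q = 45799386/3355 (q = (4582/3355 - 58/3355*132) + 13652 = (4582/3355 - 696/305) + 13652 = -3074/3355 + 13652 = 45799386/3355 ≈ 13651.)
(H(192) + q)/(-32944 + 11575) = (192 + 45799386/3355)/(-32944 + 11575) = (46443546/3355)/(-21369) = (46443546/3355)*(-1/21369) = -15481182/23897665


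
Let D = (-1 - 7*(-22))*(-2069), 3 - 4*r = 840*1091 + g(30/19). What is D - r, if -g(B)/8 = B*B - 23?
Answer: -126215327/1444 ≈ -87407.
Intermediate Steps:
g(B) = 184 - 8*B² (g(B) = -8*(B*B - 23) = -8*(B² - 23) = -8*(-23 + B²) = 184 - 8*B²)
r = -330892981/1444 (r = ¾ - (840*1091 + (184 - 8*(30/19)²))/4 = ¾ - (916440 + (184 - 8*(30*(1/19))²))/4 = ¾ - (916440 + (184 - 8*(30/19)²))/4 = ¾ - (916440 + (184 - 8*900/361))/4 = ¾ - (916440 + (184 - 7200/361))/4 = ¾ - (916440 + 59224/361)/4 = ¾ - ¼*330894064/361 = ¾ - 82723516/361 = -330892981/1444 ≈ -2.2915e+5)
D = -316557 (D = (-1 + 154)*(-2069) = 153*(-2069) = -316557)
D - r = -316557 - 1*(-330892981/1444) = -316557 + 330892981/1444 = -126215327/1444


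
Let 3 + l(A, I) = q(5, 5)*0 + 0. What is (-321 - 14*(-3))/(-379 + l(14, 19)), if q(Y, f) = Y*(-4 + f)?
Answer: 279/382 ≈ 0.73037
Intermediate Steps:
l(A, I) = -3 (l(A, I) = -3 + ((5*(-4 + 5))*0 + 0) = -3 + ((5*1)*0 + 0) = -3 + (5*0 + 0) = -3 + (0 + 0) = -3 + 0 = -3)
(-321 - 14*(-3))/(-379 + l(14, 19)) = (-321 - 14*(-3))/(-379 - 3) = (-321 + 42)/(-382) = -279*(-1/382) = 279/382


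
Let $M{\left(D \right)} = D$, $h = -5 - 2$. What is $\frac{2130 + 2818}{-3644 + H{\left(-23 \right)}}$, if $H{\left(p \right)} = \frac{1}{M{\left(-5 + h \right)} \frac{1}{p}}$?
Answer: $- \frac{59376}{43705} \approx -1.3586$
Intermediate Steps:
$h = -7$ ($h = -5 - 2 = -7$)
$H{\left(p \right)} = - \frac{p}{12}$ ($H{\left(p \right)} = \frac{1}{\left(-5 - 7\right) \frac{1}{p}} = \frac{1}{\left(-12\right) \frac{1}{p}} = - \frac{p}{12}$)
$\frac{2130 + 2818}{-3644 + H{\left(-23 \right)}} = \frac{2130 + 2818}{-3644 - - \frac{23}{12}} = \frac{4948}{-3644 + \frac{23}{12}} = \frac{4948}{- \frac{43705}{12}} = 4948 \left(- \frac{12}{43705}\right) = - \frac{59376}{43705}$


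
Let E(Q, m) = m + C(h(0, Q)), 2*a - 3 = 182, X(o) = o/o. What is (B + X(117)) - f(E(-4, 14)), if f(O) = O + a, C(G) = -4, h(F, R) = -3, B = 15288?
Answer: 30373/2 ≈ 15187.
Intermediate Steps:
X(o) = 1
a = 185/2 (a = 3/2 + (½)*182 = 3/2 + 91 = 185/2 ≈ 92.500)
E(Q, m) = -4 + m (E(Q, m) = m - 4 = -4 + m)
f(O) = 185/2 + O (f(O) = O + 185/2 = 185/2 + O)
(B + X(117)) - f(E(-4, 14)) = (15288 + 1) - (185/2 + (-4 + 14)) = 15289 - (185/2 + 10) = 15289 - 1*205/2 = 15289 - 205/2 = 30373/2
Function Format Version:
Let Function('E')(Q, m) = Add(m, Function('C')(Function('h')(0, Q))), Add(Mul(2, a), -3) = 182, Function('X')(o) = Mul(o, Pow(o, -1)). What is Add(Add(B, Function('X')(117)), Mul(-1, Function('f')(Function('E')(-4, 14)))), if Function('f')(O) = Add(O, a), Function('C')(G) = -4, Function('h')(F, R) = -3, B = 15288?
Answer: Rational(30373, 2) ≈ 15187.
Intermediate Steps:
Function('X')(o) = 1
a = Rational(185, 2) (a = Add(Rational(3, 2), Mul(Rational(1, 2), 182)) = Add(Rational(3, 2), 91) = Rational(185, 2) ≈ 92.500)
Function('E')(Q, m) = Add(-4, m) (Function('E')(Q, m) = Add(m, -4) = Add(-4, m))
Function('f')(O) = Add(Rational(185, 2), O) (Function('f')(O) = Add(O, Rational(185, 2)) = Add(Rational(185, 2), O))
Add(Add(B, Function('X')(117)), Mul(-1, Function('f')(Function('E')(-4, 14)))) = Add(Add(15288, 1), Mul(-1, Add(Rational(185, 2), Add(-4, 14)))) = Add(15289, Mul(-1, Add(Rational(185, 2), 10))) = Add(15289, Mul(-1, Rational(205, 2))) = Add(15289, Rational(-205, 2)) = Rational(30373, 2)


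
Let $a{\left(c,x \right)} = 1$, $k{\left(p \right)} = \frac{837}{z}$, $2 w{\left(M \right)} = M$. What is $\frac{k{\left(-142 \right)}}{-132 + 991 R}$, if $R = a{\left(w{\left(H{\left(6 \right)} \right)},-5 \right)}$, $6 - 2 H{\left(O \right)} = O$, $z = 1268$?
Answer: $\frac{837}{1089212} \approx 0.00076845$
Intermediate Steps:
$H{\left(O \right)} = 3 - \frac{O}{2}$
$w{\left(M \right)} = \frac{M}{2}$
$k{\left(p \right)} = \frac{837}{1268}$
$R = 1$
$\frac{k{\left(-142 \right)}}{-132 + 991 R} = \frac{837}{1268 \left(-132 + 991 \cdot 1\right)} = \frac{837}{1268 \left(-132 + 991\right)} = \frac{837}{1268 \cdot 859} = \frac{837}{1268} \cdot \frac{1}{859} = \frac{837}{1089212}$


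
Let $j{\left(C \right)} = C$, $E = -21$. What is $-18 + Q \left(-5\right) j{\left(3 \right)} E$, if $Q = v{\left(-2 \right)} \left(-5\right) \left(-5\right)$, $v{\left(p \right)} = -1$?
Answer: $-7893$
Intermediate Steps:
$Q = -25$ ($Q = \left(-1\right) \left(-5\right) \left(-5\right) = 5 \left(-5\right) = -25$)
$-18 + Q \left(-5\right) j{\left(3 \right)} E = -18 + \left(-25\right) \left(-5\right) 3 \left(-21\right) = -18 + 125 \cdot 3 \left(-21\right) = -18 + 375 \left(-21\right) = -18 - 7875 = -7893$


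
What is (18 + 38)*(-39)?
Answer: -2184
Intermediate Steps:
(18 + 38)*(-39) = 56*(-39) = -2184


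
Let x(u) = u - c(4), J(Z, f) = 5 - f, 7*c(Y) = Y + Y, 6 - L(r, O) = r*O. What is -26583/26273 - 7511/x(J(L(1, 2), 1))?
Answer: -1381887181/525460 ≈ -2629.9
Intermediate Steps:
L(r, O) = 6 - O*r (L(r, O) = 6 - r*O = 6 - O*r)
c(Y) = 2*Y/7 (c(Y) = (Y + Y)/7 = (2*Y)/7 = 2*Y/7)
x(u) = -8/7 + u (x(u) = u - 2*4/7 = u - 1*8/7 = u - 8/7 = -8/7 + u)
-26583/26273 - 7511/x(J(L(1, 2), 1)) = -26583/26273 - 7511/(-8/7 + (5 - 1*1)) = -26583*1/26273 - 7511/(-8/7 + (5 - 1)) = -26583/26273 - 7511/(-8/7 + 4) = -26583/26273 - 7511/20/7 = -26583/26273 - 7511*7/20 = -26583/26273 - 52577/20 = -1381887181/525460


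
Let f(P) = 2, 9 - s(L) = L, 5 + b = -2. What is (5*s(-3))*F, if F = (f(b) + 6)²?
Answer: 3840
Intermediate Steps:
b = -7 (b = -5 - 2 = -7)
s(L) = 9 - L
F = 64 (F = (2 + 6)² = 8² = 64)
(5*s(-3))*F = (5*(9 - 1*(-3)))*64 = (5*(9 + 3))*64 = (5*12)*64 = 60*64 = 3840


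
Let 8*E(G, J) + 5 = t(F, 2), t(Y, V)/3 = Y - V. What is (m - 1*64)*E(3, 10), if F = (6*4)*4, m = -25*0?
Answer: -2216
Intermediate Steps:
m = 0
F = 96 (F = 24*4 = 96)
t(Y, V) = -3*V + 3*Y (t(Y, V) = 3*(Y - V) = -3*V + 3*Y)
E(G, J) = 277/8 (E(G, J) = -5/8 + (-3*2 + 3*96)/8 = -5/8 + (-6 + 288)/8 = -5/8 + (1/8)*282 = -5/8 + 141/4 = 277/8)
(m - 1*64)*E(3, 10) = (0 - 1*64)*(277/8) = (0 - 64)*(277/8) = -64*277/8 = -2216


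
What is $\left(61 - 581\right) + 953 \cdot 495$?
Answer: $471215$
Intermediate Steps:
$\left(61 - 581\right) + 953 \cdot 495 = \left(61 - 581\right) + 471735 = -520 + 471735 = 471215$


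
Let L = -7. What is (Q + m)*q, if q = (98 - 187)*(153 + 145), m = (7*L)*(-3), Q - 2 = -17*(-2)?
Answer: -4853526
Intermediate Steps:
Q = 36 (Q = 2 - 17*(-2) = 2 + 34 = 36)
m = 147 (m = (7*(-7))*(-3) = -49*(-3) = 147)
q = -26522 (q = -89*298 = -26522)
(Q + m)*q = (36 + 147)*(-26522) = 183*(-26522) = -4853526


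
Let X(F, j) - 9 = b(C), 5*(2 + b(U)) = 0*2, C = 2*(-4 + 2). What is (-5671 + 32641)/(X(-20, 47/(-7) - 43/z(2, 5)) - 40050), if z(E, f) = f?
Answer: -26970/40043 ≈ -0.67353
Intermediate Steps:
C = -4 (C = 2*(-2) = -4)
b(U) = -2 (b(U) = -2 + (0*2)/5 = -2 + (⅕)*0 = -2 + 0 = -2)
X(F, j) = 7 (X(F, j) = 9 - 2 = 7)
(-5671 + 32641)/(X(-20, 47/(-7) - 43/z(2, 5)) - 40050) = (-5671 + 32641)/(7 - 40050) = 26970/(-40043) = 26970*(-1/40043) = -26970/40043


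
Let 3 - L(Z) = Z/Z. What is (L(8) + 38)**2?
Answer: 1600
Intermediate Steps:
L(Z) = 2 (L(Z) = 3 - Z/Z = 3 - 1*1 = 3 - 1 = 2)
(L(8) + 38)**2 = (2 + 38)**2 = 40**2 = 1600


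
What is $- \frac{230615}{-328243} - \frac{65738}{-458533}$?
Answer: $\frac{127322626129}{150510247519} \approx 0.84594$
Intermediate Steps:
$- \frac{230615}{-328243} - \frac{65738}{-458533} = \left(-230615\right) \left(- \frac{1}{328243}\right) - - \frac{65738}{458533} = \frac{230615}{328243} + \frac{65738}{458533} = \frac{127322626129}{150510247519}$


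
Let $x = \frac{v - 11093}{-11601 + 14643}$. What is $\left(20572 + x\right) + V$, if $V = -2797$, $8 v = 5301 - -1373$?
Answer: $\frac{216245165}{12168} \approx 17772.0$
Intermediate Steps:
$v = \frac{3337}{4}$ ($v = \frac{5301 - -1373}{8} = \frac{5301 + 1373}{8} = \frac{1}{8} \cdot 6674 = \frac{3337}{4} \approx 834.25$)
$x = - \frac{41035}{12168}$ ($x = \frac{\frac{3337}{4} - 11093}{-11601 + 14643} = - \frac{41035}{4 \cdot 3042} = \left(- \frac{41035}{4}\right) \frac{1}{3042} = - \frac{41035}{12168} \approx -3.3724$)
$\left(20572 + x\right) + V = \left(20572 - \frac{41035}{12168}\right) - 2797 = \frac{250279061}{12168} - 2797 = \frac{216245165}{12168}$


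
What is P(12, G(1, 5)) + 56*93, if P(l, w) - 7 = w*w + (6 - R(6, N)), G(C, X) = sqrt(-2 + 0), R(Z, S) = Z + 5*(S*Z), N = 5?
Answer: 5063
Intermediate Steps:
R(Z, S) = Z + 5*S*Z
G(C, X) = I*sqrt(2) (G(C, X) = sqrt(-2) = I*sqrt(2))
P(l, w) = -143 + w**2 (P(l, w) = 7 + (w*w + (6 - 6*(1 + 5*5))) = 7 + (w**2 + (6 - 6*(1 + 25))) = 7 + (w**2 + (6 - 6*26)) = 7 + (w**2 + (6 - 1*156)) = 7 + (w**2 + (6 - 156)) = 7 + (w**2 - 150) = 7 + (-150 + w**2) = -143 + w**2)
P(12, G(1, 5)) + 56*93 = (-143 + (I*sqrt(2))**2) + 56*93 = (-143 - 2) + 5208 = -145 + 5208 = 5063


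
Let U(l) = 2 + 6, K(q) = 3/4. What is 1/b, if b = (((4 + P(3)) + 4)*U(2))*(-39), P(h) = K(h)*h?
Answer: -1/3198 ≈ -0.00031270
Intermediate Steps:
K(q) = 3/4 (K(q) = 3*(1/4) = 3/4)
P(h) = 3*h/4
U(l) = 8
b = -3198 (b = (((4 + (3/4)*3) + 4)*8)*(-39) = (((4 + 9/4) + 4)*8)*(-39) = ((25/4 + 4)*8)*(-39) = ((41/4)*8)*(-39) = 82*(-39) = -3198)
1/b = 1/(-3198) = -1/3198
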